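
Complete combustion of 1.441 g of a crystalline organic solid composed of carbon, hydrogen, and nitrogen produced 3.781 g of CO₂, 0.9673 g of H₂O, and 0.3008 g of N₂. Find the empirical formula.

C4H5N

mol C = 3.781 g CO₂ ÷ 44.009 g/mol = 0.085914 mol
mol H = 2 × 0.9673 g H₂O ÷ 18.015 g/mol = 0.10739 mol
mol N = 2 × 0.3008 g N₂ ÷ 28.014 g/mol = 0.021475 mol
Divide by the smallest (0.021475 mol): C 4.001, H 5.001, N 1.000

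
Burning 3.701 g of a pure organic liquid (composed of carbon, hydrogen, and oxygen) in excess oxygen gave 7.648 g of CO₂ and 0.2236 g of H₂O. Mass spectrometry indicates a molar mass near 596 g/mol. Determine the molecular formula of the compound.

C28H4O16

mol C = 7.648 g CO₂ ÷ 44.009 g/mol = 0.17378 mol
mol H = 2 × 0.2236 g H₂O ÷ 18.015 g/mol = 0.024824 mol
mass O = 3.701 − (2.0873 + 0.025022) = 1.5887 g → mol O = 1.5887 ÷ 15.999 = 0.099298 mol
Divide by the smallest (0.024824 mol): C 7.001, H 1.000, O 4.000
Empirical formula: C7HO4
Empirical-formula mass = 149.08 g/mol; 596 ÷ 149.08 ≈ 4, so the molecular formula is C28H4O16.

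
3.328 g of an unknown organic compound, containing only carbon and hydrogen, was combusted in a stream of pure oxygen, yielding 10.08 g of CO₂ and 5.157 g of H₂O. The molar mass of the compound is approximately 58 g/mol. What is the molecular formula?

mol C = 10.08 g CO₂ ÷ 44.009 g/mol = 0.22904 mol
mol H = 2 × 5.157 g H₂O ÷ 18.015 g/mol = 0.57252 mol
Divide by the smallest (0.22904 mol): C 1.000, H 2.500
Multiplying each by 2 gives whole numbers: C 2.00, H 5.00
Empirical formula: C2H5
Empirical-formula mass = 29.06 g/mol; 58 ÷ 29.06 ≈ 2, so the molecular formula is C4H10.

C4H10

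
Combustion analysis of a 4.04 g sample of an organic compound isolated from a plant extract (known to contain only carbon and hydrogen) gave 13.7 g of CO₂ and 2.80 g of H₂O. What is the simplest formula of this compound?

mol C = 13.7 g CO₂ ÷ 44.009 g/mol = 0.3113 mol
mol H = 2 × 2.80 g H₂O ÷ 18.015 g/mol = 0.3109 mol
Divide by the smallest (0.3109 mol): C 1.001, H 1.000

CH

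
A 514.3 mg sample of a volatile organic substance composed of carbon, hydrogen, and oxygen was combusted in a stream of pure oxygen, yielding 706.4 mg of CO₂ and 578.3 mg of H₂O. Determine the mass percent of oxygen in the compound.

49.93%

mol C = 0.7064 g CO₂ ÷ 44.009 g/mol = 0.016051 mol
mol H = 2 × 0.5783 g H₂O ÷ 18.015 g/mol = 0.064202 mol
mass O = 0.5143 − (0.19279 + 0.064716) = 0.25679 g → mol O = 0.25679 ÷ 15.999 = 0.016051 mol
mass % O = 0.25679 g ÷ 0.5143 g × 100%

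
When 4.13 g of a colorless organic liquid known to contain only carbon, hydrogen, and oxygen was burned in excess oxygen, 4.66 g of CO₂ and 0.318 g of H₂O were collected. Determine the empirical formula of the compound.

mol C = 4.66 g CO₂ ÷ 44.009 g/mol = 0.1059 mol
mol H = 2 × 0.318 g H₂O ÷ 18.015 g/mol = 0.03530 mol
mass O = 4.13 − (1.272 + 0.03559) = 2.823 g → mol O = 2.823 ÷ 15.999 = 0.1764 mol
Divide by the smallest (0.03530 mol): C 2.999, H 1.000, O 4.997

C3HO5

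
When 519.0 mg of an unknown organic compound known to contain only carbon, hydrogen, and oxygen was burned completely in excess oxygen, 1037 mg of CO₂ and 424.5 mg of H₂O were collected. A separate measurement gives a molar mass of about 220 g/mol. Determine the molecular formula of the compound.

mol C = 1.037 g CO₂ ÷ 44.009 g/mol = 0.023563 mol
mol H = 2 × 0.4245 g H₂O ÷ 18.015 g/mol = 0.047127 mol
mass O = 0.5190 − (0.28302 + 0.047504) = 0.18848 g → mol O = 0.18848 ÷ 15.999 = 0.011780 mol
Divide by the smallest (0.011780 mol): C 2.000, H 4.000, O 1.000
Empirical formula: C2H4O
Empirical-formula mass = 44.05 g/mol; 220 ÷ 44.05 ≈ 5, so the molecular formula is C10H20O5.

C10H20O5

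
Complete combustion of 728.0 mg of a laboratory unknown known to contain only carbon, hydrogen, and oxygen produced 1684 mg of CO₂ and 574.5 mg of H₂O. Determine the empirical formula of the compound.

mol C = 1.684 g CO₂ ÷ 44.009 g/mol = 0.038265 mol
mol H = 2 × 0.5745 g H₂O ÷ 18.015 g/mol = 0.063780 mol
mass O = 0.7280 − (0.45960 + 0.064290) = 0.20411 g → mol O = 0.20411 ÷ 15.999 = 0.012758 mol
Divide by the smallest (0.012758 mol): C 2.999, H 4.999, O 1.000

C3H5O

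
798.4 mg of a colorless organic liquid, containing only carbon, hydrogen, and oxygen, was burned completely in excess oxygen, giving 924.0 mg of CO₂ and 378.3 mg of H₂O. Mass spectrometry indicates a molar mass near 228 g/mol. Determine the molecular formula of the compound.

mol C = 0.9240 g CO₂ ÷ 44.009 g/mol = 0.020996 mol
mol H = 2 × 0.3783 g H₂O ÷ 18.015 g/mol = 0.041998 mol
mass O = 0.7984 − (0.25218 + 0.042334) = 0.50389 g → mol O = 0.50389 ÷ 15.999 = 0.031495 mol
Divide by the smallest (0.020996 mol): C 1.000, H 2.000, O 1.500
Multiplying each by 2 gives whole numbers: C 2.00, H 4.00, O 3.00
Empirical formula: C2H4O3
Empirical-formula mass = 76.05 g/mol; 228 ÷ 76.05 ≈ 3, so the molecular formula is C6H12O9.

C6H12O9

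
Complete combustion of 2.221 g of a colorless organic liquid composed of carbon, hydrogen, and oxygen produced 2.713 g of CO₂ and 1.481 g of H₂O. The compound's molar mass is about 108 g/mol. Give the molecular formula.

C3H8O4

mol C = 2.713 g CO₂ ÷ 44.009 g/mol = 0.061646 mol
mol H = 2 × 1.481 g H₂O ÷ 18.015 g/mol = 0.16442 mol
mass O = 2.221 − (0.74044 + 0.16573) = 1.3148 g → mol O = 1.3148 ÷ 15.999 = 0.082182 mol
Divide by the smallest (0.061646 mol): C 1.000, H 2.667, O 1.333
Multiplying each by 3 gives whole numbers: C 3.00, H 8.00, O 4.00
Empirical formula: C3H8O4
Empirical-formula mass = 108.09 g/mol; 108 ÷ 108.09 ≈ 1, so the molecular formula is C3H8O4.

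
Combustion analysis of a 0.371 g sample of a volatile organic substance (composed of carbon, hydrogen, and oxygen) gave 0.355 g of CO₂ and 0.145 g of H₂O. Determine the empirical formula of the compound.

mol C = 0.355 g CO₂ ÷ 44.009 g/mol = 0.008067 mol
mol H = 2 × 0.145 g H₂O ÷ 18.015 g/mol = 0.01610 mol
mass O = 0.371 − (0.09689 + 0.01623) = 0.2579 g → mol O = 0.2579 ÷ 15.999 = 0.01612 mol
Divide by the smallest (0.008067 mol): C 1.000, H 1.996, O 1.998

CH2O2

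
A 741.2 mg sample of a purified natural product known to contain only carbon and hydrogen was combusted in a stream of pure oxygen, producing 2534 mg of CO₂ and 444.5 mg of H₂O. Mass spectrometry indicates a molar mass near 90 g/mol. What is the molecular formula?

C7H6

mol C = 2.534 g CO₂ ÷ 44.009 g/mol = 0.057579 mol
mol H = 2 × 0.4445 g H₂O ÷ 18.015 g/mol = 0.049348 mol
Divide by the smallest (0.049348 mol): C 1.167, H 1.000
Multiplying each by 6 gives whole numbers: C 7.00, H 6.00
Empirical formula: C7H6
Empirical-formula mass = 90.12 g/mol; 90 ÷ 90.12 ≈ 1, so the molecular formula is C7H6.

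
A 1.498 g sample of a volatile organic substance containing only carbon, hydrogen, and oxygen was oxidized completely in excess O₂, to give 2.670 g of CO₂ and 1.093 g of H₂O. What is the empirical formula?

mol C = 2.670 g CO₂ ÷ 44.009 g/mol = 0.060669 mol
mol H = 2 × 1.093 g H₂O ÷ 18.015 g/mol = 0.12134 mol
mass O = 1.498 − (0.72870 + 0.12231) = 0.64699 g → mol O = 0.64699 ÷ 15.999 = 0.040439 mol
Divide by the smallest (0.040439 mol): C 1.500, H 3.001, O 1.000
Multiplying each by 2 gives whole numbers: C 3.00, H 6.00, O 2.00

C3H6O2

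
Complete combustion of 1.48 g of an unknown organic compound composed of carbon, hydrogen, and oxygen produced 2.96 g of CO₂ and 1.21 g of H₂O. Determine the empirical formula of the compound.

C2H4O

mol C = 2.96 g CO₂ ÷ 44.009 g/mol = 0.06726 mol
mol H = 2 × 1.21 g H₂O ÷ 18.015 g/mol = 0.1343 mol
mass O = 1.48 − (0.8078 + 0.1354) = 0.5367 g → mol O = 0.5367 ÷ 15.999 = 0.03355 mol
Divide by the smallest (0.03355 mol): C 2.005, H 4.004, O 1.000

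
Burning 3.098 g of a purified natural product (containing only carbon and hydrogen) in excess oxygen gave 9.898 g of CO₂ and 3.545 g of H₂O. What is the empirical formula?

mol C = 9.898 g CO₂ ÷ 44.009 g/mol = 0.22491 mol
mol H = 2 × 3.545 g H₂O ÷ 18.015 g/mol = 0.39356 mol
Divide by the smallest (0.22491 mol): C 1.000, H 1.750
Multiplying each by 4 gives whole numbers: C 4.00, H 7.00

C4H7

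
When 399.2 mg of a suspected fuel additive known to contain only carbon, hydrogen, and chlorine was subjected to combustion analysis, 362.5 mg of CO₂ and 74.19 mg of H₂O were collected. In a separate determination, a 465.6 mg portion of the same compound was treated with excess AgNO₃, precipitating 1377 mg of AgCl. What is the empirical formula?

CHCl

mol C = 0.3625 g CO₂ ÷ 44.009 g/mol = 0.0082370 mol
mol H = 2 × 0.07419 g H₂O ÷ 18.015 g/mol = 0.0082365 mol
From the AgCl data: mol Cl per gram of compound = (1.377 ÷ 143.318) ÷ 0.4656 = 0.020636 mol/g, so in the 0.3992 g combustion sample mol Cl = 0.0082378 mol
Divide by the smallest (0.0082365 mol): C 1.000, H 1.000, Cl 1.000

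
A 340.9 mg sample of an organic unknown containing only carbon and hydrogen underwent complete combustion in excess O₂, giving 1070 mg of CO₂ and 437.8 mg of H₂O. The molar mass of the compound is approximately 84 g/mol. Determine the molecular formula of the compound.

mol C = 1.070 g CO₂ ÷ 44.009 g/mol = 0.024313 mol
mol H = 2 × 0.4378 g H₂O ÷ 18.015 g/mol = 0.048604 mol
Divide by the smallest (0.024313 mol): C 1.000, H 1.999
Empirical formula: CH2
Empirical-formula mass = 14.03 g/mol; 84 ÷ 14.03 ≈ 6, so the molecular formula is C6H12.

C6H12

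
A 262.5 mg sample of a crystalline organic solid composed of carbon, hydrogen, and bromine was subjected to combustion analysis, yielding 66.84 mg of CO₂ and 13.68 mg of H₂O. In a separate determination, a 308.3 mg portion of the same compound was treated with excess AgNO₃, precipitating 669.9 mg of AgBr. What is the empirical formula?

mol C = 0.06684 g CO₂ ÷ 44.009 g/mol = 0.0015188 mol
mol H = 2 × 0.01368 g H₂O ÷ 18.015 g/mol = 0.0015187 mol
From the AgBr data: mol Br per gram of compound = (0.6699 ÷ 187.772) ÷ 0.3083 = 0.011572 mol/g, so in the 0.2625 g combustion sample mol Br = 0.0030376 mol
Divide by the smallest (0.0015187 mol): C 1.000, H 1.000, Br 2.000

CHBr2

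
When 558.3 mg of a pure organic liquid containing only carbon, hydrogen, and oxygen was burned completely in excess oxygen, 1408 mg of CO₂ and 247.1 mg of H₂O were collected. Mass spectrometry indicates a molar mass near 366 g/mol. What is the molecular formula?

C21H18O6

mol C = 1.408 g CO₂ ÷ 44.009 g/mol = 0.031993 mol
mol H = 2 × 0.2471 g H₂O ÷ 18.015 g/mol = 0.027433 mol
mass O = 0.5583 − (0.38427 + 0.027652) = 0.14637 g → mol O = 0.14637 ÷ 15.999 = 0.0091490 mol
Divide by the smallest (0.0091490 mol): C 3.497, H 2.998, O 1.000
Multiplying each by 2 gives whole numbers: C 6.99, H 6.00, O 2.00
Empirical formula: C7H6O2
Empirical-formula mass = 122.12 g/mol; 366 ÷ 122.12 ≈ 3, so the molecular formula is C21H18O6.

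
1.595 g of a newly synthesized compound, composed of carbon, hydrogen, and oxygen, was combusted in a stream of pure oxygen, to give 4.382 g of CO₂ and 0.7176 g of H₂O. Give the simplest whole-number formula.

mol C = 4.382 g CO₂ ÷ 44.009 g/mol = 0.099571 mol
mol H = 2 × 0.7176 g H₂O ÷ 18.015 g/mol = 0.079667 mol
mass O = 1.595 − (1.1959 + 0.080304) = 0.31875 g → mol O = 0.31875 ÷ 15.999 = 0.019923 mol
Divide by the smallest (0.019923 mol): C 4.998, H 3.999, O 1.000

C5H4O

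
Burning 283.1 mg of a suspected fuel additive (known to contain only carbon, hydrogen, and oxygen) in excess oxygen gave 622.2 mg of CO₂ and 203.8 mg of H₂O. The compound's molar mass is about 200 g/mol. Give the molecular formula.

mol C = 0.6222 g CO₂ ÷ 44.009 g/mol = 0.014138 mol
mol H = 2 × 0.2038 g H₂O ÷ 18.015 g/mol = 0.022626 mol
mass O = 0.2831 − (0.16981 + 0.022807) = 0.090482 g → mol O = 0.090482 ÷ 15.999 = 0.0056555 mol
Divide by the smallest (0.0056555 mol): C 2.500, H 4.001, O 1.000
Multiplying each by 2 gives whole numbers: C 5.00, H 8.00, O 2.00
Empirical formula: C5H8O2
Empirical-formula mass = 100.12 g/mol; 200 ÷ 100.12 ≈ 2, so the molecular formula is C10H16O4.

C10H16O4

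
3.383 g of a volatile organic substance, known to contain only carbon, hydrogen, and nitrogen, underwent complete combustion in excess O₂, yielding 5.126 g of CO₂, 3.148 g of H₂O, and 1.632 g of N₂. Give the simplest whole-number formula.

CH3N

mol C = 5.126 g CO₂ ÷ 44.009 g/mol = 0.11648 mol
mol H = 2 × 3.148 g H₂O ÷ 18.015 g/mol = 0.34949 mol
mol N = 2 × 1.632 g N₂ ÷ 28.014 g/mol = 0.11651 mol
Divide by the smallest (0.11648 mol): C 1.000, H 3.000, N 1.000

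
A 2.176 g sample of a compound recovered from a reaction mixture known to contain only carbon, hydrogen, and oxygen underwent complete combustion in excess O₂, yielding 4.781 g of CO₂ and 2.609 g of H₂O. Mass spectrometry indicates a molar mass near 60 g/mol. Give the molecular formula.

C3H8O

mol C = 4.781 g CO₂ ÷ 44.009 g/mol = 0.10864 mol
mol H = 2 × 2.609 g H₂O ÷ 18.015 g/mol = 0.28965 mol
mass O = 2.176 − (1.3048 + 0.29196) = 0.57920 g → mol O = 0.57920 ÷ 15.999 = 0.036202 mol
Divide by the smallest (0.036202 mol): C 3.001, H 8.001, O 1.000
Empirical formula: C3H8O
Empirical-formula mass = 60.10 g/mol; 60 ÷ 60.10 ≈ 1, so the molecular formula is C3H8O.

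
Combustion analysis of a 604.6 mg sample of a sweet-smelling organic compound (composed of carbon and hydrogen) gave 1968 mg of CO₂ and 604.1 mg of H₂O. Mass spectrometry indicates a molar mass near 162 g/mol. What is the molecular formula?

C12H18

mol C = 1.968 g CO₂ ÷ 44.009 g/mol = 0.044718 mol
mol H = 2 × 0.6041 g H₂O ÷ 18.015 g/mol = 0.067066 mol
Divide by the smallest (0.044718 mol): C 1.000, H 1.500
Multiplying each by 2 gives whole numbers: C 2.00, H 3.00
Empirical formula: C2H3
Empirical-formula mass = 27.05 g/mol; 162 ÷ 27.05 ≈ 6, so the molecular formula is C12H18.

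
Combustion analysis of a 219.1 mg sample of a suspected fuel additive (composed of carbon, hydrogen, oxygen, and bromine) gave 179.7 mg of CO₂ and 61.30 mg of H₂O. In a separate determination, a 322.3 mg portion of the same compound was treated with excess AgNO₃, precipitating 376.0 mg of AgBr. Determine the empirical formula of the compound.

C6H10Br2O5

mol C = 0.1797 g CO₂ ÷ 44.009 g/mol = 0.0040833 mol
mol H = 2 × 0.06130 g H₂O ÷ 18.015 g/mol = 0.0068054 mol
From the AgBr data: mol Br per gram of compound = (0.3760 ÷ 187.772) ÷ 0.3223 = 0.0062129 mol/g, so in the 0.2191 g combustion sample mol Br = 0.0013613 mol
mass O = 0.2191 − (0.049044 + 0.0068599 + 0.10877) = 0.054427 g → mol O = 0.054427 ÷ 15.999 = 0.0034019 mol
Divide by the smallest (0.0013613 mol): C 3.000, H 4.999, Br 1.000, O 2.499
Multiplying each by 2 gives whole numbers: C 6.00, H 10.00, Br 2.00, O 5.00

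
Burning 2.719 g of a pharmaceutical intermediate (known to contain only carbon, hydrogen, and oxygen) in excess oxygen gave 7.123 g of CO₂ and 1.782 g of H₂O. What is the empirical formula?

C9H11O2

mol C = 7.123 g CO₂ ÷ 44.009 g/mol = 0.16185 mol
mol H = 2 × 1.782 g H₂O ÷ 18.015 g/mol = 0.19784 mol
mass O = 2.719 − (1.9440 + 0.19942) = 0.57556 g → mol O = 0.57556 ÷ 15.999 = 0.035975 mol
Divide by the smallest (0.035975 mol): C 4.499, H 5.499, O 1.000
Multiplying each by 2 gives whole numbers: C 9.00, H 11.00, O 2.00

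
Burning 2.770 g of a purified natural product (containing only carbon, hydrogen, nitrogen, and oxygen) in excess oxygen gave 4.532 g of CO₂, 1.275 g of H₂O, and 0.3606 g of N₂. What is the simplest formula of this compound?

mol C = 4.532 g CO₂ ÷ 44.009 g/mol = 0.10298 mol
mol H = 2 × 1.275 g H₂O ÷ 18.015 g/mol = 0.14155 mol
mol N = 2 × 0.3606 g N₂ ÷ 28.014 g/mol = 0.025744 mol
mass O = 2.770 − (1.2369 + 0.14268 + 0.36060) = 1.0298 g → mol O = 1.0298 ÷ 15.999 = 0.064369 mol
Divide by the smallest (0.025744 mol): C 4.000, H 5.498, N 1.000, O 2.500
Multiplying each by 2 gives whole numbers: C 8.00, H 11.00, N 2.00, O 5.00

C8H11N2O5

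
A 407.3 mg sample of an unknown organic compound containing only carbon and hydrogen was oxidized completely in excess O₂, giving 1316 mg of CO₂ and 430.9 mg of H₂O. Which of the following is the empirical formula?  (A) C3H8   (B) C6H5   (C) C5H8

mol C = 1.316 g CO₂ ÷ 44.009 g/mol = 0.029903 mol
mol H = 2 × 0.4309 g H₂O ÷ 18.015 g/mol = 0.047838 mol
Divide by the smallest (0.029903 mol): C 1.000, H 1.600
Multiplying each by 5 gives whole numbers: C 5.00, H 8.00

(C) C5H8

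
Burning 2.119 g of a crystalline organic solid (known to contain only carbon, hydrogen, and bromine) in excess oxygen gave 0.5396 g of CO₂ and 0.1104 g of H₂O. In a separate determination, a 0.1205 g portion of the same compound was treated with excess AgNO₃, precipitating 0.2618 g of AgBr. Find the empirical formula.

mol C = 0.5396 g CO₂ ÷ 44.009 g/mol = 0.012261 mol
mol H = 2 × 0.1104 g H₂O ÷ 18.015 g/mol = 0.012256 mol
From the AgBr data: mol Br per gram of compound = (0.2618 ÷ 187.772) ÷ 0.1205 = 0.011570 mol/g, so in the 2.119 g combustion sample mol Br = 0.024518 mol
Divide by the smallest (0.012256 mol): C 1.000, H 1.000, Br 2.000

CHBr2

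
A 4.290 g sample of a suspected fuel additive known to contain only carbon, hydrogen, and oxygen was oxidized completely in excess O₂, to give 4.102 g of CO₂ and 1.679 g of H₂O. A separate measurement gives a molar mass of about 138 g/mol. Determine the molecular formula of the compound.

mol C = 4.102 g CO₂ ÷ 44.009 g/mol = 0.093208 mol
mol H = 2 × 1.679 g H₂O ÷ 18.015 g/mol = 0.18640 mol
mass O = 4.290 − (1.1195 + 0.18789) = 2.9826 g → mol O = 2.9826 ÷ 15.999 = 0.18642 mol
Divide by the smallest (0.093208 mol): C 1.000, H 2.000, O 2.000
Empirical formula: CH2O2
Empirical-formula mass = 46.02 g/mol; 138 ÷ 46.02 ≈ 3, so the molecular formula is C3H6O6.

C3H6O6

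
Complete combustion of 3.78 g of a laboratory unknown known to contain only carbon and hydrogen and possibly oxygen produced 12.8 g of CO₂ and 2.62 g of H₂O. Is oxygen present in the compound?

mol C = 12.8 g CO₂ ÷ 44.009 g/mol = 0.2908 mol
mol H = 2 × 2.62 g H₂O ÷ 18.015 g/mol = 0.2909 mol
C and H together account for 3.787 g — essentially the entire 3.78 g sample — so the compound contains no oxygen.

no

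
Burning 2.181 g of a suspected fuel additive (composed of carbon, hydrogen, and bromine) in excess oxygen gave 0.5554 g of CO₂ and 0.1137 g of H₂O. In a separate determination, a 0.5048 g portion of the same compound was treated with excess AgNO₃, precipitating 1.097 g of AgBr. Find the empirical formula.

mol C = 0.5554 g CO₂ ÷ 44.009 g/mol = 0.012620 mol
mol H = 2 × 0.1137 g H₂O ÷ 18.015 g/mol = 0.012623 mol
From the AgBr data: mol Br per gram of compound = (1.097 ÷ 187.772) ÷ 0.5048 = 0.011573 mol/g, so in the 2.181 g combustion sample mol Br = 0.025241 mol
Divide by the smallest (0.012620 mol): C 1.000, H 1.000, Br 2.000

CHBr2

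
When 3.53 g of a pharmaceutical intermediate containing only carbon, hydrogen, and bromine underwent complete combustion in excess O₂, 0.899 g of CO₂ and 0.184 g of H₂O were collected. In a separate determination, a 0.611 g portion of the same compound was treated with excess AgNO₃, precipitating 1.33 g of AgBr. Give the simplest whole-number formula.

CHBr2

mol C = 0.899 g CO₂ ÷ 44.009 g/mol = 0.02043 mol
mol H = 2 × 0.184 g H₂O ÷ 18.015 g/mol = 0.02043 mol
From the AgBr data: mol Br per gram of compound = (1.33 ÷ 187.772) ÷ 0.611 = 0.01159 mol/g, so in the 3.53 g combustion sample mol Br = 0.04092 mol
Divide by the smallest (0.02043 mol): C 1.000, H 1.000, Br 2.003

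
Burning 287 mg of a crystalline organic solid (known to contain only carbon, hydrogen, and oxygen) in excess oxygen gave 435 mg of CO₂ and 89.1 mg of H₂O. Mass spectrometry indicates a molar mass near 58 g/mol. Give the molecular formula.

mol C = 0.435 g CO₂ ÷ 44.009 g/mol = 0.009884 mol
mol H = 2 × 0.0891 g H₂O ÷ 18.015 g/mol = 0.009892 mol
mass O = 0.287 − (0.1187 + 0.009971) = 0.1583 g → mol O = 0.1583 ÷ 15.999 = 0.009895 mol
Divide by the smallest (0.009884 mol): C 1.000, H 1.001, O 1.001
Empirical formula: CHO
Empirical-formula mass = 29.02 g/mol; 58 ÷ 29.02 ≈ 2, so the molecular formula is C2H2O2.

C2H2O2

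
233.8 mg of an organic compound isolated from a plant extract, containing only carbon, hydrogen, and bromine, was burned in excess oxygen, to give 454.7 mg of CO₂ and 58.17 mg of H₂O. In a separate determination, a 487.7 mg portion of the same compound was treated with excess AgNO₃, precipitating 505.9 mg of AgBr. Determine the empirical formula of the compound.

C8H5Br

mol C = 0.4547 g CO₂ ÷ 44.009 g/mol = 0.010332 mol
mol H = 2 × 0.05817 g H₂O ÷ 18.015 g/mol = 0.0064580 mol
From the AgBr data: mol Br per gram of compound = (0.5059 ÷ 187.772) ÷ 0.4877 = 0.0055243 mol/g, so in the 0.2338 g combustion sample mol Br = 0.0012916 mol
Divide by the smallest (0.0012916 mol): C 7.999, H 5.000, Br 1.000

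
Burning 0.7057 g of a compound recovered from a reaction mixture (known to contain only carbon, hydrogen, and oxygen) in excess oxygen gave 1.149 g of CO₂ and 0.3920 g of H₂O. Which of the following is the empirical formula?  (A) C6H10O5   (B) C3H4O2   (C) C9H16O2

mol C = 1.149 g CO₂ ÷ 44.009 g/mol = 0.026108 mol
mol H = 2 × 0.3920 g H₂O ÷ 18.015 g/mol = 0.043519 mol
mass O = 0.7057 − (0.31359 + 0.043867) = 0.34825 g → mol O = 0.34825 ÷ 15.999 = 0.021767 mol
Divide by the smallest (0.021767 mol): C 1.199, H 1.999, O 1.000
Multiplying each by 5 gives whole numbers: C 6.00, H 10.00, O 5.00

(A) C6H10O5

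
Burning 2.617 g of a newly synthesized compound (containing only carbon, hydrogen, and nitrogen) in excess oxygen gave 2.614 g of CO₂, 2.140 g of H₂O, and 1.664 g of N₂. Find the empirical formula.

CH4N2

mol C = 2.614 g CO₂ ÷ 44.009 g/mol = 0.059397 mol
mol H = 2 × 2.140 g H₂O ÷ 18.015 g/mol = 0.23758 mol
mol N = 2 × 1.664 g N₂ ÷ 28.014 g/mol = 0.11880 mol
Divide by the smallest (0.059397 mol): C 1.000, H 4.000, N 2.000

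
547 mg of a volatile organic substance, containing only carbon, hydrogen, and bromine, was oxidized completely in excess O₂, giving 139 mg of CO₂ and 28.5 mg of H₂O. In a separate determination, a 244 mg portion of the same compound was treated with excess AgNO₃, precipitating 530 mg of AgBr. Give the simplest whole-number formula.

mol C = 0.139 g CO₂ ÷ 44.009 g/mol = 0.003158 mol
mol H = 2 × 0.0285 g H₂O ÷ 18.015 g/mol = 0.003164 mol
From the AgBr data: mol Br per gram of compound = (0.530 ÷ 187.772) ÷ 0.244 = 0.01157 mol/g, so in the 0.547 g combustion sample mol Br = 0.006328 mol
Divide by the smallest (0.003158 mol): C 1.000, H 1.002, Br 2.003

CHBr2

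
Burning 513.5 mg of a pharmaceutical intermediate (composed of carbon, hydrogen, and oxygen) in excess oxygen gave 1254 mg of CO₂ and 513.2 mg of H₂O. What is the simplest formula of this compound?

C4H8O

mol C = 1.254 g CO₂ ÷ 44.009 g/mol = 0.028494 mol
mol H = 2 × 0.5132 g H₂O ÷ 18.015 g/mol = 0.056975 mol
mass O = 0.5135 − (0.34224 + 0.057431) = 0.11383 g → mol O = 0.11383 ÷ 15.999 = 0.0071146 mol
Divide by the smallest (0.0071146 mol): C 4.005, H 8.008, O 1.000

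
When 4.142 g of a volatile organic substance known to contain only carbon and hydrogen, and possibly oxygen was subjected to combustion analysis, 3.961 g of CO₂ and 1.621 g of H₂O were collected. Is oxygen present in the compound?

yes

mol C = 3.961 g CO₂ ÷ 44.009 g/mol = 0.090004 mol
mol H = 2 × 1.621 g H₂O ÷ 18.015 g/mol = 0.17996 mol
C and H account for only 1.2624 g of the 4.142 g sample; the remaining 2.8796 g must be oxygen.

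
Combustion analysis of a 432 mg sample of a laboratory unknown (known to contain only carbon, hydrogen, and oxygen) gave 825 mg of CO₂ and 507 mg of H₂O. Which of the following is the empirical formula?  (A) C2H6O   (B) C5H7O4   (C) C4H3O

(A) C2H6O

mol C = 0.825 g CO₂ ÷ 44.009 g/mol = 0.01875 mol
mol H = 2 × 0.507 g H₂O ÷ 18.015 g/mol = 0.05629 mol
mass O = 0.432 − (0.2252 + 0.05674) = 0.1501 g → mol O = 0.1501 ÷ 15.999 = 0.009382 mol
Divide by the smallest (0.009382 mol): C 1.998, H 5.999, O 1.000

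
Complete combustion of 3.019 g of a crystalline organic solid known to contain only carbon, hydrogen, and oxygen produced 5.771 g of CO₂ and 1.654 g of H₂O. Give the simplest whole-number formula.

mol C = 5.771 g CO₂ ÷ 44.009 g/mol = 0.13113 mol
mol H = 2 × 1.654 g H₂O ÷ 18.015 g/mol = 0.18362 mol
mass O = 3.019 − (1.5750 + 0.18509) = 1.2589 g → mol O = 1.2589 ÷ 15.999 = 0.078685 mol
Divide by the smallest (0.078685 mol): C 1.667, H 2.334, O 1.000
Multiplying each by 3 gives whole numbers: C 5.00, H 7.00, O 3.00

C5H7O3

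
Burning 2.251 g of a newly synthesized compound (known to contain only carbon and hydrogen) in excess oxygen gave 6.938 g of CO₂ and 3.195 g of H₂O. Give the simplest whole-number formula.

C4H9

mol C = 6.938 g CO₂ ÷ 44.009 g/mol = 0.15765 mol
mol H = 2 × 3.195 g H₂O ÷ 18.015 g/mol = 0.35470 mol
Divide by the smallest (0.15765 mol): C 1.000, H 2.250
Multiplying each by 4 gives whole numbers: C 4.00, H 9.00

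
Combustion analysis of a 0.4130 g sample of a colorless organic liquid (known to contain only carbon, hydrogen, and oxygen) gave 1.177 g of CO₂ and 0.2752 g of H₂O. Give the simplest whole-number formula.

mol C = 1.177 g CO₂ ÷ 44.009 g/mol = 0.026745 mol
mol H = 2 × 0.2752 g H₂O ÷ 18.015 g/mol = 0.030552 mol
mass O = 0.4130 − (0.32123 + 0.030797) = 0.060975 g → mol O = 0.060975 ÷ 15.999 = 0.0038112 mol
Divide by the smallest (0.0038112 mol): C 7.017, H 8.017, O 1.000

C7H8O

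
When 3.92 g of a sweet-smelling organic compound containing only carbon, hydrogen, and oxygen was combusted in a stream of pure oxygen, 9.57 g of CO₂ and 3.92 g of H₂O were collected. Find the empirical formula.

mol C = 9.57 g CO₂ ÷ 44.009 g/mol = 0.2175 mol
mol H = 2 × 3.92 g H₂O ÷ 18.015 g/mol = 0.4352 mol
mass O = 3.92 − (2.612 + 0.4387) = 0.8695 g → mol O = 0.8695 ÷ 15.999 = 0.05435 mol
Divide by the smallest (0.05435 mol): C 4.001, H 8.008, O 1.000

C4H8O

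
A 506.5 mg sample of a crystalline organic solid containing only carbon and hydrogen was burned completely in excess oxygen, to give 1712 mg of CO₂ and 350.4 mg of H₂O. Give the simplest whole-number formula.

CH

mol C = 1.712 g CO₂ ÷ 44.009 g/mol = 0.038901 mol
mol H = 2 × 0.3504 g H₂O ÷ 18.015 g/mol = 0.038901 mol
Divide by the smallest (0.038901 mol): C 1.000, H 1.000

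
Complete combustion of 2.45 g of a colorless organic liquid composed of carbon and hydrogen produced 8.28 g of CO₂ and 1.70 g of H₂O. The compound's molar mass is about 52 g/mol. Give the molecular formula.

C4H4

mol C = 8.28 g CO₂ ÷ 44.009 g/mol = 0.1881 mol
mol H = 2 × 1.70 g H₂O ÷ 18.015 g/mol = 0.1887 mol
Divide by the smallest (0.1881 mol): C 1.000, H 1.003
Empirical formula: CH
Empirical-formula mass = 13.02 g/mol; 52 ÷ 13.02 ≈ 4, so the molecular formula is C4H4.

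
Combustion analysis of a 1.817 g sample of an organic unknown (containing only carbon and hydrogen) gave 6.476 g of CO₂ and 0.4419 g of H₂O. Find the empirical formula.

C3H

mol C = 6.476 g CO₂ ÷ 44.009 g/mol = 0.14715 mol
mol H = 2 × 0.4419 g H₂O ÷ 18.015 g/mol = 0.049059 mol
Divide by the smallest (0.049059 mol): C 2.999, H 1.000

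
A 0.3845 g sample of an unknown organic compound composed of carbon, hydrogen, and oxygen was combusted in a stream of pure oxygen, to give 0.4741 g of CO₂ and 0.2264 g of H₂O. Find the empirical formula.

C3H7O4

mol C = 0.4741 g CO₂ ÷ 44.009 g/mol = 0.010773 mol
mol H = 2 × 0.2264 g H₂O ÷ 18.015 g/mol = 0.025135 mol
mass O = 0.3845 − (0.12939 + 0.025336) = 0.22977 g → mol O = 0.22977 ÷ 15.999 = 0.014362 mol
Divide by the smallest (0.010773 mol): C 1.000, H 2.333, O 1.333
Multiplying each by 3 gives whole numbers: C 3.00, H 7.00, O 4.00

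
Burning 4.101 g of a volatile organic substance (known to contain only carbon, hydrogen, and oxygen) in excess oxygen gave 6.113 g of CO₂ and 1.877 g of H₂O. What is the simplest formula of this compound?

C2H3O2

mol C = 6.113 g CO₂ ÷ 44.009 g/mol = 0.13890 mol
mol H = 2 × 1.877 g H₂O ÷ 18.015 g/mol = 0.20838 mol
mass O = 4.101 − (1.6684 + 0.21005) = 2.2226 g → mol O = 2.2226 ÷ 15.999 = 0.13892 mol
Divide by the smallest (0.13890 mol): C 1.000, H 1.500, O 1.000
Multiplying each by 2 gives whole numbers: C 2.00, H 3.00, O 2.00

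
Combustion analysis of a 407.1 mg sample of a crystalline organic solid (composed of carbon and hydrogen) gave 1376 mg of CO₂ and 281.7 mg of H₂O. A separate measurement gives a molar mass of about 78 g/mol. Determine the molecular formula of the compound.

C6H6

mol C = 1.376 g CO₂ ÷ 44.009 g/mol = 0.031266 mol
mol H = 2 × 0.2817 g H₂O ÷ 18.015 g/mol = 0.031274 mol
Divide by the smallest (0.031266 mol): C 1.000, H 1.000
Empirical formula: CH
Empirical-formula mass = 13.02 g/mol; 78 ÷ 13.02 ≈ 6, so the molecular formula is C6H6.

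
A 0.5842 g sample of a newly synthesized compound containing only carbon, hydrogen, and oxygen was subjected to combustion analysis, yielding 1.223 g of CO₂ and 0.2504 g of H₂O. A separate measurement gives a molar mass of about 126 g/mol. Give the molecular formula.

mol C = 1.223 g CO₂ ÷ 44.009 g/mol = 0.027790 mol
mol H = 2 × 0.2504 g H₂O ÷ 18.015 g/mol = 0.027799 mol
mass O = 0.5842 − (0.33378 + 0.028021) = 0.22240 g → mol O = 0.22240 ÷ 15.999 = 0.013901 mol
Divide by the smallest (0.013901 mol): C 1.999, H 2.000, O 1.000
Empirical formula: C2H2O
Empirical-formula mass = 42.04 g/mol; 126 ÷ 42.04 ≈ 3, so the molecular formula is C6H6O3.

C6H6O3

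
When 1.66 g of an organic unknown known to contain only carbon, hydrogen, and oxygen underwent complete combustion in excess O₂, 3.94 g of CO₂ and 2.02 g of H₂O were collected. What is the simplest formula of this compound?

mol C = 3.94 g CO₂ ÷ 44.009 g/mol = 0.08953 mol
mol H = 2 × 2.02 g H₂O ÷ 18.015 g/mol = 0.2243 mol
mass O = 1.66 − (1.075 + 0.2261) = 0.3586 g → mol O = 0.3586 ÷ 15.999 = 0.02242 mol
Divide by the smallest (0.02242 mol): C 3.994, H 10.004, O 1.000

C4H10O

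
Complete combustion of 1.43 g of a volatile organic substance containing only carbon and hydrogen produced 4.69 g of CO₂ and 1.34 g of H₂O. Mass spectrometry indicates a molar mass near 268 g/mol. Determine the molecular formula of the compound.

mol C = 4.69 g CO₂ ÷ 44.009 g/mol = 0.1066 mol
mol H = 2 × 1.34 g H₂O ÷ 18.015 g/mol = 0.1488 mol
Divide by the smallest (0.1066 mol): C 1.000, H 1.396
Multiplying each by 5 gives whole numbers: C 5.00, H 6.98
Empirical formula: C5H7
Empirical-formula mass = 67.11 g/mol; 268 ÷ 67.11 ≈ 4, so the molecular formula is C20H28.

C20H28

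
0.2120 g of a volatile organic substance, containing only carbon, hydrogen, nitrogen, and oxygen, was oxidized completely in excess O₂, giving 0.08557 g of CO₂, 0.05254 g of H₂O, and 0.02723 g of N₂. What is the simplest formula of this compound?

CH3NO5

mol C = 0.08557 g CO₂ ÷ 44.009 g/mol = 0.0019444 mol
mol H = 2 × 0.05254 g H₂O ÷ 18.015 g/mol = 0.0058329 mol
mol N = 2 × 0.02723 g N₂ ÷ 28.014 g/mol = 0.0019440 mol
mass O = 0.2120 − (0.023354 + 0.0058796 + 0.027230) = 0.15554 g → mol O = 0.15554 ÷ 15.999 = 0.0097216 mol
Divide by the smallest (0.0019440 mol): C 1.000, H 3.000, N 1.000, O 5.001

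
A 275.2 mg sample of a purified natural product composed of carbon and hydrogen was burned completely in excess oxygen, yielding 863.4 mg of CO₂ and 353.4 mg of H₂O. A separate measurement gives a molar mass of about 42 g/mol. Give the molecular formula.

C3H6

mol C = 0.8634 g CO₂ ÷ 44.009 g/mol = 0.019619 mol
mol H = 2 × 0.3534 g H₂O ÷ 18.015 g/mol = 0.039234 mol
Divide by the smallest (0.019619 mol): C 1.000, H 2.000
Empirical formula: CH2
Empirical-formula mass = 14.03 g/mol; 42 ÷ 14.03 ≈ 3, so the molecular formula is C3H6.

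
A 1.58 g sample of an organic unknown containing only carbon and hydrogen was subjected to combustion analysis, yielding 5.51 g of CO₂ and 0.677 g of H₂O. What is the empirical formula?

C5H3

mol C = 5.51 g CO₂ ÷ 44.009 g/mol = 0.1252 mol
mol H = 2 × 0.677 g H₂O ÷ 18.015 g/mol = 0.07516 mol
Divide by the smallest (0.07516 mol): C 1.666, H 1.000
Multiplying each by 3 gives whole numbers: C 5.00, H 3.00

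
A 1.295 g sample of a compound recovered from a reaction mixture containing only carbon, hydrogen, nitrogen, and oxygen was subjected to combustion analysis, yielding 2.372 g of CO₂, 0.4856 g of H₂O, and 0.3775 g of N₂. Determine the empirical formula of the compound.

mol C = 2.372 g CO₂ ÷ 44.009 g/mol = 0.053898 mol
mol H = 2 × 0.4856 g H₂O ÷ 18.015 g/mol = 0.053911 mol
mol N = 2 × 0.3775 g N₂ ÷ 28.014 g/mol = 0.026951 mol
mass O = 1.295 − (0.64737 + 0.054342 + 0.37750) = 0.21579 g → mol O = 0.21579 ÷ 15.999 = 0.013488 mol
Divide by the smallest (0.013488 mol): C 3.996, H 3.997, N 1.998, O 1.000

C4H4N2O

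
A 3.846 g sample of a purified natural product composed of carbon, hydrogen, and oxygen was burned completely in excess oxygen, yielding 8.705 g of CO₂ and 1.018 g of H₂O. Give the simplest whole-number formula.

mol C = 8.705 g CO₂ ÷ 44.009 g/mol = 0.19780 mol
mol H = 2 × 1.018 g H₂O ÷ 18.015 g/mol = 0.11302 mol
mass O = 3.846 − (2.3758 + 0.11392) = 1.3563 g → mol O = 1.3563 ÷ 15.999 = 0.084774 mol
Divide by the smallest (0.084774 mol): C 2.333, H 1.333, O 1.000
Multiplying each by 3 gives whole numbers: C 7.00, H 4.00, O 3.00

C7H4O3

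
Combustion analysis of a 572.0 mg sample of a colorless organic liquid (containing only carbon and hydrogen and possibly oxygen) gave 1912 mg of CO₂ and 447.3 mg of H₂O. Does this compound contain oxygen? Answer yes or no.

mol C = 1.912 g CO₂ ÷ 44.009 g/mol = 0.043446 mol
mol H = 2 × 0.4473 g H₂O ÷ 18.015 g/mol = 0.049659 mol
C and H together account for 0.57188 g — essentially the entire 0.5720 g sample — so the compound contains no oxygen.

no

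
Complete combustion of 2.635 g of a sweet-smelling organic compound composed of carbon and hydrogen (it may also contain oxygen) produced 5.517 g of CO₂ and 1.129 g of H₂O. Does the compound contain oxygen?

yes

mol C = 5.517 g CO₂ ÷ 44.009 g/mol = 0.12536 mol
mol H = 2 × 1.129 g H₂O ÷ 18.015 g/mol = 0.12534 mol
C and H account for only 1.6321 g of the 2.635 g sample; the remaining 1.0029 g must be oxygen.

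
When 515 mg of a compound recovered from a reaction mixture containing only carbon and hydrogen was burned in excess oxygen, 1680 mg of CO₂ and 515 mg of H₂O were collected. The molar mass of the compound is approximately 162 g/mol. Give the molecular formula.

C12H18

mol C = 1.68 g CO₂ ÷ 44.009 g/mol = 0.03817 mol
mol H = 2 × 0.515 g H₂O ÷ 18.015 g/mol = 0.05717 mol
Divide by the smallest (0.03817 mol): C 1.000, H 1.498
Multiplying each by 2 gives whole numbers: C 2.00, H 3.00
Empirical formula: C2H3
Empirical-formula mass = 27.05 g/mol; 162 ÷ 27.05 ≈ 6, so the molecular formula is C12H18.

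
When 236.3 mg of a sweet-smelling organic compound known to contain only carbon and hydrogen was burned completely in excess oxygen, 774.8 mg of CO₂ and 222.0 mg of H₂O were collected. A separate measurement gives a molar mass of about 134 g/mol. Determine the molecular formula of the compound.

mol C = 0.7748 g CO₂ ÷ 44.009 g/mol = 0.017605 mol
mol H = 2 × 0.2220 g H₂O ÷ 18.015 g/mol = 0.024646 mol
Divide by the smallest (0.017605 mol): C 1.000, H 1.400
Multiplying each by 5 gives whole numbers: C 5.00, H 7.00
Empirical formula: C5H7
Empirical-formula mass = 67.11 g/mol; 134 ÷ 67.11 ≈ 2, so the molecular formula is C10H14.

C10H14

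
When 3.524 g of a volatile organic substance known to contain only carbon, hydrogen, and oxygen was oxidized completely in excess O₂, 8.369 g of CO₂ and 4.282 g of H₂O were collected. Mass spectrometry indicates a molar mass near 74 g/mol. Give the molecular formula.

C4H10O

mol C = 8.369 g CO₂ ÷ 44.009 g/mol = 0.19017 mol
mol H = 2 × 4.282 g H₂O ÷ 18.015 g/mol = 0.47538 mol
mass O = 3.524 − (2.2841 + 0.47918) = 0.76074 g → mol O = 0.76074 ÷ 15.999 = 0.047549 mol
Divide by the smallest (0.047549 mol): C 3.999, H 9.998, O 1.000
Empirical formula: C4H10O
Empirical-formula mass = 74.12 g/mol; 74 ÷ 74.12 ≈ 1, so the molecular formula is C4H10O.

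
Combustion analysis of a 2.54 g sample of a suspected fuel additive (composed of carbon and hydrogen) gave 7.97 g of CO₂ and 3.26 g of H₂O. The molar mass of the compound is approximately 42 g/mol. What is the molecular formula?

mol C = 7.97 g CO₂ ÷ 44.009 g/mol = 0.1811 mol
mol H = 2 × 3.26 g H₂O ÷ 18.015 g/mol = 0.3619 mol
Divide by the smallest (0.1811 mol): C 1.000, H 1.998
Empirical formula: CH2
Empirical-formula mass = 14.03 g/mol; 42 ÷ 14.03 ≈ 3, so the molecular formula is C3H6.

C3H6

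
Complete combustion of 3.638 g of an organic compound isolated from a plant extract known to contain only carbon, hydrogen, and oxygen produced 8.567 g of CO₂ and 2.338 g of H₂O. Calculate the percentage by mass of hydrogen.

mol C = 8.567 g CO₂ ÷ 44.009 g/mol = 0.19466 mol
mol H = 2 × 2.338 g H₂O ÷ 18.015 g/mol = 0.25956 mol
mass O = 3.638 − (2.3381 + 0.26164) = 1.0382 g → mol O = 1.0382 ÷ 15.999 = 0.064894 mol
mass % H = 0.26164 g ÷ 3.638 g × 100%

7.19%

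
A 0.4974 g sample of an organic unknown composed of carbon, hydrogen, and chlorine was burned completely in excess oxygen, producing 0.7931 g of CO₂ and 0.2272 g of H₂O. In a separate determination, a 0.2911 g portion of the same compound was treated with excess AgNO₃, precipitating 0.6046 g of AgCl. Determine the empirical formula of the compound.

mol C = 0.7931 g CO₂ ÷ 44.009 g/mol = 0.018021 mol
mol H = 2 × 0.2272 g H₂O ÷ 18.015 g/mol = 0.025223 mol
From the AgCl data: mol Cl per gram of compound = (0.6046 ÷ 143.318) ÷ 0.2911 = 0.014492 mol/g, so in the 0.4974 g combustion sample mol Cl = 0.0072083 mol
Divide by the smallest (0.0072083 mol): C 2.500, H 3.499, Cl 1.000
Multiplying each by 2 gives whole numbers: C 5.00, H 7.00, Cl 2.00

C5H7Cl2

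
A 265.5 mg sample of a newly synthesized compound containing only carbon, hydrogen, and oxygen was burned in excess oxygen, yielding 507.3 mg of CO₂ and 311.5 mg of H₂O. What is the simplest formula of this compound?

mol C = 0.5073 g CO₂ ÷ 44.009 g/mol = 0.011527 mol
mol H = 2 × 0.3115 g H₂O ÷ 18.015 g/mol = 0.034582 mol
mass O = 0.2655 − (0.13845 + 0.034859) = 0.092188 g → mol O = 0.092188 ÷ 15.999 = 0.0057621 mol
Divide by the smallest (0.0057621 mol): C 2.001, H 6.002, O 1.000

C2H6O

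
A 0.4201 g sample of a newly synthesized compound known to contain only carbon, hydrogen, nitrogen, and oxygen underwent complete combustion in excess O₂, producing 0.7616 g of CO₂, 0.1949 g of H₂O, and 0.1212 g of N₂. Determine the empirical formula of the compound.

mol C = 0.7616 g CO₂ ÷ 44.009 g/mol = 0.017306 mol
mol H = 2 × 0.1949 g H₂O ÷ 18.015 g/mol = 0.021638 mol
mol N = 2 × 0.1212 g N₂ ÷ 28.014 g/mol = 0.0086528 mol
mass O = 0.4201 − (0.20786 + 0.021811 + 0.12120) = 0.069232 g → mol O = 0.069232 ÷ 15.999 = 0.0043273 mol
Divide by the smallest (0.0043273 mol): C 3.999, H 5.000, N 2.000, O 1.000

C4H5N2O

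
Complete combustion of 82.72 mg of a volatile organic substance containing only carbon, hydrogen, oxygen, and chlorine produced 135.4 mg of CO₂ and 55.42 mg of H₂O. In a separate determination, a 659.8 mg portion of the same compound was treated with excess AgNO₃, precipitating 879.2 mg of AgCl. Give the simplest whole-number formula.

mol C = 0.1354 g CO₂ ÷ 44.009 g/mol = 0.0030766 mol
mol H = 2 × 0.05542 g H₂O ÷ 18.015 g/mol = 0.0061527 mol
From the AgCl data: mol Cl per gram of compound = (0.8792 ÷ 143.318) ÷ 0.6598 = 0.0092977 mol/g, so in the 0.08272 g combustion sample mol Cl = 0.00076910 mol
mass O = 0.08272 − (0.036954 + 0.0062019 + 0.027265) = 0.012300 g → mol O = 0.012300 ÷ 15.999 = 0.00076879 mol
Divide by the smallest (0.00076879 mol): C 4.002, H 8.003, Cl 1.000, O 1.000

C4H8ClO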